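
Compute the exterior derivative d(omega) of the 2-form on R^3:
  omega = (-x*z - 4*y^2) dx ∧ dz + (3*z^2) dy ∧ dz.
d(omega) = (8*y) dx ∧ dy ∧ dz

For a 2-form omega = sum_{i<j} g_{ij} dx_i ∧ dx_j, the exterior derivative is
  d(omega) = sum_{i<j} d(g_{ij}) ∧ dx_i ∧ dx_j = sum_{i<j, k} (∂g_{ij}/∂x_k) dx_k ∧ dx_i ∧ dx_j.
Expand each term, using dx_k ∧ dx_i ∧ dx_j = sgn(permutation) dx_{(a)} ∧ dx_{(b)} ∧ dx_{(c)} with (a < b < c) sorted:
  d(-x*z - 4*y^2) includes (∂/∂y)(-x*z - 4*y^2) dy = (-8*y) dy, which multiplied by dx ∧ dz gives (8*y) dx ∧ dy ∧ dz
Collecting like 3-forms: d(omega) = (8*y) dx ∧ dy ∧ dz.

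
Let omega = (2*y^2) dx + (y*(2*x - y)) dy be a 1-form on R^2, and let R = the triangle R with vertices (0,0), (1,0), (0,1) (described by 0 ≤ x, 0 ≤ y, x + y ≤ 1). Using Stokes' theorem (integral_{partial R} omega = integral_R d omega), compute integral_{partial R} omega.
integral_(partial R) omega = -1/3

Stokes: integral_partial_R omega = integral_R d omega with d omega = (∂Q/∂x - ∂P/∂y) dx ∧ dy.
  ∂Q/∂x = 2*y
  ∂P/∂y = 4*y
  integrand = ∂Q/∂x - ∂P/∂y = -2*y.
Integrating over R: integral_0^1 integral_0^{1-x} (-2*y) dy dx = -1/3.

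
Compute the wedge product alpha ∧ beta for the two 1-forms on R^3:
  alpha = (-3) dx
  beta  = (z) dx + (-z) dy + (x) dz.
alpha ∧ beta = (3*z) dx ∧ dy + (-3*x) dx ∧ dz

Distribute the wedge, using dx_i ∧ dx_j = -dx_j ∧ dx_i and dx_i ∧ dx_i = 0. For each pair (i, j) with i < j, the coefficient of dx_i ∧ dx_j in alpha ∧ beta is (alpha_i * beta_j - alpha_j * beta_i). Collecting: alpha ∧ beta = (3*z) dx ∧ dy + (-3*x) dx ∧ dz.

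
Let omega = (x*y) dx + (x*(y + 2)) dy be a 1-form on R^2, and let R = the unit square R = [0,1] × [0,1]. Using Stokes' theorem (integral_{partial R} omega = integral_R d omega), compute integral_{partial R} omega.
integral_(partial R) omega = 2

Stokes: integral_partial_R omega = integral_R d omega with d omega = (∂Q/∂x - ∂P/∂y) dx ∧ dy.
  ∂Q/∂x = y + 2
  ∂P/∂y = x
  integrand = ∂Q/∂x - ∂P/∂y = -x + y + 2.
Integrating over R: integral_0^1 integral_0^1 (-x + y + 2) dx dy = 2.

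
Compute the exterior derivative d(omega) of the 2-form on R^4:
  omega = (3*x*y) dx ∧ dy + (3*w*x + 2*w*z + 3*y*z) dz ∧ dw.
d(omega) = (3*w) dx ∧ dz ∧ dw + (3*z) dy ∧ dz ∧ dw

For a 2-form omega = sum_{i<j} g_{ij} dx_i ∧ dx_j, the exterior derivative is
  d(omega) = sum_{i<j} d(g_{ij}) ∧ dx_i ∧ dx_j = sum_{i<j, k} (∂g_{ij}/∂x_k) dx_k ∧ dx_i ∧ dx_j.
Expand each term, using dx_k ∧ dx_i ∧ dx_j = sgn(permutation) dx_{(a)} ∧ dx_{(b)} ∧ dx_{(c)} with (a < b < c) sorted:
  d(3*w*x + 2*w*z + 3*y*z) includes (∂/∂x)(3*w*x + 2*w*z + 3*y*z) dx = (3*w) dx, which multiplied by dz ∧ dw gives (3*w) dx ∧ dz ∧ dw
  d(3*w*x + 2*w*z + 3*y*z) includes (∂/∂y)(3*w*x + 2*w*z + 3*y*z) dy = (3*z) dy, which multiplied by dz ∧ dw gives (3*z) dy ∧ dz ∧ dw
Collecting like 3-forms: d(omega) = (3*w) dx ∧ dz ∧ dw + (3*z) dy ∧ dz ∧ dw.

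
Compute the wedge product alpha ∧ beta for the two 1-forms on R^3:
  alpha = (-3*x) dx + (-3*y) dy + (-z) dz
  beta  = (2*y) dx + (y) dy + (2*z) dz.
alpha ∧ beta = (3*y*(-x + 2*y)) dx ∧ dy + (2*z*(-3*x + y)) dx ∧ dz + (-5*y*z) dy ∧ dz

Distribute the wedge, using dx_i ∧ dx_j = -dx_j ∧ dx_i and dx_i ∧ dx_i = 0. For each pair (i, j) with i < j, the coefficient of dx_i ∧ dx_j in alpha ∧ beta is (alpha_i * beta_j - alpha_j * beta_i). Collecting: alpha ∧ beta = (3*y*(-x + 2*y)) dx ∧ dy + (2*z*(-3*x + y)) dx ∧ dz + (-5*y*z) dy ∧ dz.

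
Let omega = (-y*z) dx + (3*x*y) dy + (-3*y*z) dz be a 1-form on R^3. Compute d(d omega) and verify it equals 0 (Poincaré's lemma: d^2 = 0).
d(d omega) = 0

Step 1: d omega = sum_{i<j} (∂f_j/∂x_i - ∂f_i/∂x_j) dx_i ∧ dx_j:
  coeff of dx ∧ dy: 3*y + z
  coeff of dx ∧ dz: y
  coeff of dy ∧ dz: -3*z
Step 2: Apply d again to each 2-form coefficient. The only possible 3-form in R^3 is dx ∧ dy ∧ dz, with coefficient
  ∂(coeff of dy∧dz)/∂x - ∂(coeff of dx∧dz)/∂y + ∂(coeff of dx∧dy)/∂z
  = ∂/∂x (-3*z) - ∂/∂y (y) + ∂/∂z (3*y + z).
Each of these terms simplifies to sums of mixed partials that cancel in pairs. The result is 0 (by equality of mixed partials for smooth functions — Schwarz / Clairaut).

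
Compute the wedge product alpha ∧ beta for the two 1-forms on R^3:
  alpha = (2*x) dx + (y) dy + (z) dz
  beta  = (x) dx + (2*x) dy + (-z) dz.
alpha ∧ beta = (x*(4*x - y)) dx ∧ dy + (-3*x*z) dx ∧ dz + (-z*(2*x + y)) dy ∧ dz

Distribute the wedge, using dx_i ∧ dx_j = -dx_j ∧ dx_i and dx_i ∧ dx_i = 0. For each pair (i, j) with i < j, the coefficient of dx_i ∧ dx_j in alpha ∧ beta is (alpha_i * beta_j - alpha_j * beta_i). Collecting: alpha ∧ beta = (x*(4*x - y)) dx ∧ dy + (-3*x*z) dx ∧ dz + (-z*(2*x + y)) dy ∧ dz.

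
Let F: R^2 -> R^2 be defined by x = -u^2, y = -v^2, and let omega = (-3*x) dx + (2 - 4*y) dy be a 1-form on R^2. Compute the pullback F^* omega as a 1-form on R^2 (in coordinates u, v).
F^* omega = (-6*u^3) du + (-8*v^3 - 4*v) dv

Using F^*(f dg) = (f ∘ F) d(g ∘ F), substitute each coordinate x_i by F_i(u, v) in f_i, and replace dx_i by d F_i = (∂F_i/∂u) du + (∂F_i/∂v) dv.
  For the x component: f_1(F) = 3*u^2; d F_1 = (-2*u) du + (0) dv
  For the y component: f_2(F) = 4*v^2 + 2; d F_2 = (0) du + (-2*v) dv
Combining and collecting du, dv coefficients:
  coeff of du: -6*u^3
  coeff of dv: -8*v^3 - 4*v
F^* omega = (-6*u^3) du + (-8*v^3 - 4*v) dv.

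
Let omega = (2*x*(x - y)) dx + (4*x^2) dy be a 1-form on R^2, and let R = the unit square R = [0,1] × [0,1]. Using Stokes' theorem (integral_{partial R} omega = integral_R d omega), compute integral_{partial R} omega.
integral_(partial R) omega = 5

Stokes: integral_partial_R omega = integral_R d omega with d omega = (∂Q/∂x - ∂P/∂y) dx ∧ dy.
  ∂Q/∂x = 8*x
  ∂P/∂y = -2*x
  integrand = ∂Q/∂x - ∂P/∂y = 10*x.
Integrating over R: integral_0^1 integral_0^1 (10*x) dx dy = 5.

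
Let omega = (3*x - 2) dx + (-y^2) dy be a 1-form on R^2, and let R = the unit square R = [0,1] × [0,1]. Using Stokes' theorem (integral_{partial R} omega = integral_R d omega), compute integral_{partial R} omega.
integral_(partial R) omega = 0

Stokes: integral_partial_R omega = integral_R d omega with d omega = (∂Q/∂x - ∂P/∂y) dx ∧ dy.
  ∂Q/∂x = 0
  ∂P/∂y = 0
  integrand = ∂Q/∂x - ∂P/∂y = 0.
Integrating over R: integral_0^1 integral_0^1 (0) dx dy = 0.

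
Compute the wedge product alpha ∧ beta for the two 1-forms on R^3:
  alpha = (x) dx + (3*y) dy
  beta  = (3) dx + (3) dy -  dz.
alpha ∧ beta = (3*x - 9*y) dx ∧ dy + (-x) dx ∧ dz + (-3*y) dy ∧ dz

Distribute the wedge, using dx_i ∧ dx_j = -dx_j ∧ dx_i and dx_i ∧ dx_i = 0. For each pair (i, j) with i < j, the coefficient of dx_i ∧ dx_j in alpha ∧ beta is (alpha_i * beta_j - alpha_j * beta_i). Collecting: alpha ∧ beta = (3*x - 9*y) dx ∧ dy + (-x) dx ∧ dz + (-3*y) dy ∧ dz.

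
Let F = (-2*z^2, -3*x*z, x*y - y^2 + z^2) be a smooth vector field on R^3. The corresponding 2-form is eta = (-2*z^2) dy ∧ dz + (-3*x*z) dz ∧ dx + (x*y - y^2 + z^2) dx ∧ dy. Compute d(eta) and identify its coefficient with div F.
d(eta) = (2*z) dx ∧ dy ∧ dz; div F = 2*z

For a 2-form in R^3 of the form above, applying d gives a 3-form with coefficient ∂P/∂x + ∂Q/∂y + ∂R/∂z:
  ∂P/∂x = 0
  ∂Q/∂y = 0
  ∂R/∂z = 2*z
Sum = 2*z, which is exactly div F.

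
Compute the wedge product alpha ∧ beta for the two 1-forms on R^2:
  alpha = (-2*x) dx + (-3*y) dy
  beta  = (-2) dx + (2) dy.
alpha ∧ beta = (-4*x - 6*y) dx ∧ dy

Distribute the wedge, using dx_i ∧ dx_j = -dx_j ∧ dx_i and dx_i ∧ dx_i = 0. For each pair (i, j) with i < j, the coefficient of dx_i ∧ dx_j in alpha ∧ beta is (alpha_i * beta_j - alpha_j * beta_i). Collecting: alpha ∧ beta = (-4*x - 6*y) dx ∧ dy.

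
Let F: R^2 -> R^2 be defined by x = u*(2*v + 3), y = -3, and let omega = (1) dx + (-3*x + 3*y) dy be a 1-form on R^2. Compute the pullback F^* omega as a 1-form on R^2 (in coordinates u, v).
F^* omega = (2*v + 3) du + (2*u) dv

Using F^*(f dg) = (f ∘ F) d(g ∘ F), substitute each coordinate x_i by F_i(u, v) in f_i, and replace dx_i by d F_i = (∂F_i/∂u) du + (∂F_i/∂v) dv.
  For the x component: f_1(F) = 1; d F_1 = (2*v + 3) du + (2*u) dv
  For the y component: f_2(F) = -6*u*v - 9*u - 9; d F_2 = (0) du + (0) dv
Combining and collecting du, dv coefficients:
  coeff of du: 2*v + 3
  coeff of dv: 2*u
F^* omega = (2*v + 3) du + (2*u) dv.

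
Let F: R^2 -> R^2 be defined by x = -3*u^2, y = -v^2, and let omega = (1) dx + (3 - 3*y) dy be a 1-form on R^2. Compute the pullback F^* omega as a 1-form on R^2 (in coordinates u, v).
F^* omega = (-6*u) du + (6*v*(-v^2 - 1)) dv

Using F^*(f dg) = (f ∘ F) d(g ∘ F), substitute each coordinate x_i by F_i(u, v) in f_i, and replace dx_i by d F_i = (∂F_i/∂u) du + (∂F_i/∂v) dv.
  For the x component: f_1(F) = 1; d F_1 = (-6*u) du + (0) dv
  For the y component: f_2(F) = 3*v^2 + 3; d F_2 = (0) du + (-2*v) dv
Combining and collecting du, dv coefficients:
  coeff of du: -6*u
  coeff of dv: 6*v*(-v^2 - 1)
F^* omega = (-6*u) du + (6*v*(-v^2 - 1)) dv.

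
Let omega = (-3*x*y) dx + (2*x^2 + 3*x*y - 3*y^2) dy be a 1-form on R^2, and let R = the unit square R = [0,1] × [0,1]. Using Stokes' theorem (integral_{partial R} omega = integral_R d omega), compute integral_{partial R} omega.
integral_(partial R) omega = 5

Stokes: integral_partial_R omega = integral_R d omega with d omega = (∂Q/∂x - ∂P/∂y) dx ∧ dy.
  ∂Q/∂x = 4*x + 3*y
  ∂P/∂y = -3*x
  integrand = ∂Q/∂x - ∂P/∂y = 7*x + 3*y.
Integrating over R: integral_0^1 integral_0^1 (7*x + 3*y) dx dy = 5.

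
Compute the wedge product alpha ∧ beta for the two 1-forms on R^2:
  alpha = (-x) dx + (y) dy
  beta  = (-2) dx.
alpha ∧ beta = (2*y) dx ∧ dy

Distribute the wedge, using dx_i ∧ dx_j = -dx_j ∧ dx_i and dx_i ∧ dx_i = 0. For each pair (i, j) with i < j, the coefficient of dx_i ∧ dx_j in alpha ∧ beta is (alpha_i * beta_j - alpha_j * beta_i). Collecting: alpha ∧ beta = (2*y) dx ∧ dy.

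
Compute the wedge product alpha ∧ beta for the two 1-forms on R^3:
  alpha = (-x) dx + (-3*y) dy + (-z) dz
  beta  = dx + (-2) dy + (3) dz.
alpha ∧ beta = (2*x + 3*y) dx ∧ dy + (-3*x + z) dx ∧ dz + (-9*y - 2*z) dy ∧ dz

Distribute the wedge, using dx_i ∧ dx_j = -dx_j ∧ dx_i and dx_i ∧ dx_i = 0. For each pair (i, j) with i < j, the coefficient of dx_i ∧ dx_j in alpha ∧ beta is (alpha_i * beta_j - alpha_j * beta_i). Collecting: alpha ∧ beta = (2*x + 3*y) dx ∧ dy + (-3*x + z) dx ∧ dz + (-9*y - 2*z) dy ∧ dz.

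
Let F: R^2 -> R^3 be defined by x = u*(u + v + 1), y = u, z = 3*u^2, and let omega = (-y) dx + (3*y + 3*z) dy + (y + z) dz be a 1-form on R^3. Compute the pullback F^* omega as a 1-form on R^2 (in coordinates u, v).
F^* omega = (u*(18*u^2 + 13*u - v + 2)) du + (-u^2) dv

Using F^*(f dg) = (f ∘ F) d(g ∘ F), substitute each coordinate x_i by F_i(u, v) in f_i, and replace dx_i by d F_i = (∂F_i/∂u) du + (∂F_i/∂v) dv.
  For the x component: f_1(F) = -u; d F_1 = (2*u + v + 1) du + (u) dv
  For the y component: f_2(F) = 3*u*(3*u + 1); d F_2 = (1) du + (0) dv
  For the z component: f_3(F) = u*(3*u + 1); d F_3 = (6*u) du + (0) dv
Combining and collecting du, dv coefficients:
  coeff of du: u*(18*u^2 + 13*u - v + 2)
  coeff of dv: -u^2
F^* omega = (u*(18*u^2 + 13*u - v + 2)) du + (-u^2) dv.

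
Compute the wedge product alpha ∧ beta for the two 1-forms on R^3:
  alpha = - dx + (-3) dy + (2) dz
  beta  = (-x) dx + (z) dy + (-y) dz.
alpha ∧ beta = (-3*x - z) dx ∧ dy + (2*x + y) dx ∧ dz + (3*y - 2*z) dy ∧ dz

Distribute the wedge, using dx_i ∧ dx_j = -dx_j ∧ dx_i and dx_i ∧ dx_i = 0. For each pair (i, j) with i < j, the coefficient of dx_i ∧ dx_j in alpha ∧ beta is (alpha_i * beta_j - alpha_j * beta_i). Collecting: alpha ∧ beta = (-3*x - z) dx ∧ dy + (2*x + y) dx ∧ dz + (3*y - 2*z) dy ∧ dz.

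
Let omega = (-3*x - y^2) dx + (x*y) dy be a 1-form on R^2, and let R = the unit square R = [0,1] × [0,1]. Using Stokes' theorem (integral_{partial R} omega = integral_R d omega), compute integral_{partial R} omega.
integral_(partial R) omega = 3/2

Stokes: integral_partial_R omega = integral_R d omega with d omega = (∂Q/∂x - ∂P/∂y) dx ∧ dy.
  ∂Q/∂x = y
  ∂P/∂y = -2*y
  integrand = ∂Q/∂x - ∂P/∂y = 3*y.
Integrating over R: integral_0^1 integral_0^1 (3*y) dx dy = 3/2.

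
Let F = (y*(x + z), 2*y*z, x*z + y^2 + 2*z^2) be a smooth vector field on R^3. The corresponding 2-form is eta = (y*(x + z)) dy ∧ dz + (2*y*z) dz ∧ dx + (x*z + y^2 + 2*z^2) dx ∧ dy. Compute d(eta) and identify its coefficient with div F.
d(eta) = (x + y + 6*z) dx ∧ dy ∧ dz; div F = x + y + 6*z

For a 2-form in R^3 of the form above, applying d gives a 3-form with coefficient ∂P/∂x + ∂Q/∂y + ∂R/∂z:
  ∂P/∂x = y
  ∂Q/∂y = 2*z
  ∂R/∂z = x + 4*z
Sum = x + y + 6*z, which is exactly div F.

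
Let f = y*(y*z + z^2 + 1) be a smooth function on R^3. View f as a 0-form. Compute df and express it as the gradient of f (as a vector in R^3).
df = (0) dx + (2*y*z + z^2 + 1) dy + (y*(y + 2*z)) dz; grad f = (0, 2*y*z + z^2 + 1, y*(y + 2*z))

For a 0-form f, d f = (∂f/∂x) dx + (∂f/∂y) dy + (∂f/∂z) dz. The components of the vector representation are exactly the entries of grad f in Cartesian coordinates:
  ∂f/∂x = 0
  ∂f/∂y = 2*y*z + z^2 + 1
  ∂f/∂z = y*(y + 2*z).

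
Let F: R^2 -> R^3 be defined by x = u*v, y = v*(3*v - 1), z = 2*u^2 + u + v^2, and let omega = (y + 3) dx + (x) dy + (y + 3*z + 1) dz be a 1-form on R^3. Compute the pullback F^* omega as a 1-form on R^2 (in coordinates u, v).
F^* omega = (24*u^3 + 18*u^2 + 24*u*v^2 - 4*u*v + 7*u + 3*v^3 + 5*v^2 + 2*v + 1) du + (12*u^2*v + 9*u*v^2 + 4*u*v + 3*u + 12*v^3 - 2*v^2 + 2*v) dv

Using F^*(f dg) = (f ∘ F) d(g ∘ F), substitute each coordinate x_i by F_i(u, v) in f_i, and replace dx_i by d F_i = (∂F_i/∂u) du + (∂F_i/∂v) dv.
  For the x component: f_1(F) = 3*v^2 - v + 3; d F_1 = (v) du + (u) dv
  For the y component: f_2(F) = u*v; d F_2 = (0) du + (6*v - 1) dv
  For the z component: f_3(F) = 6*u^2 + 3*u + 6*v^2 - v + 1; d F_3 = (4*u + 1) du + (2*v) dv
Combining and collecting du, dv coefficients:
  coeff of du: 24*u^3 + 18*u^2 + 24*u*v^2 - 4*u*v + 7*u + 3*v^3 + 5*v^2 + 2*v + 1
  coeff of dv: 12*u^2*v + 9*u*v^2 + 4*u*v + 3*u + 12*v^3 - 2*v^2 + 2*v
F^* omega = (24*u^3 + 18*u^2 + 24*u*v^2 - 4*u*v + 7*u + 3*v^3 + 5*v^2 + 2*v + 1) du + (12*u^2*v + 9*u*v^2 + 4*u*v + 3*u + 12*v^3 - 2*v^2 + 2*v) dv.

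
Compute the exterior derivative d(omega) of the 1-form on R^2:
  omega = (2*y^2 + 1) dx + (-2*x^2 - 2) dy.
d(omega) = (-4*x - 4*y) dx ∧ dy

For a 1-form omega = sum_i f_i dx_i, the exterior derivative is
  d(omega) = sum_{i < j} (∂f_j/∂x_i - ∂f_i/∂x_j) dx_i ∧ dx_j.
  coefficient of dx ∧ dy: ∂f_2/∂x - ∂f_1/∂y = ∂(-2*x^2 - 2)/∂x - ∂(2*y^2 + 1)/∂y = -4*x - 4*y
Assembling: d(omega) = (-4*x - 4*y) dx ∧ dy.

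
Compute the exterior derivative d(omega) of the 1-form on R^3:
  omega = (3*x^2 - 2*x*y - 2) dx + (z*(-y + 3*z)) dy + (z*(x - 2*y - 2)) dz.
d(omega) = (2*x) dx ∧ dy + (z) dx ∧ dz + (y - 8*z) dy ∧ dz

For a 1-form omega = sum_i f_i dx_i, the exterior derivative is
  d(omega) = sum_{i < j} (∂f_j/∂x_i - ∂f_i/∂x_j) dx_i ∧ dx_j.
  coefficient of dx ∧ dy: ∂f_2/∂x - ∂f_1/∂y = ∂(z*(-y + 3*z))/∂x - ∂(3*x^2 - 2*x*y - 2)/∂y = 2*x
  coefficient of dx ∧ dz: ∂f_3/∂x - ∂f_1/∂z = ∂(z*(x - 2*y - 2))/∂x - ∂(3*x^2 - 2*x*y - 2)/∂z = z
  coefficient of dy ∧ dz: ∂f_3/∂y - ∂f_2/∂z = ∂(z*(x - 2*y - 2))/∂y - ∂(z*(-y + 3*z))/∂z = y - 8*z
Assembling: d(omega) = (2*x) dx ∧ dy + (z) dx ∧ dz + (y - 8*z) dy ∧ dz.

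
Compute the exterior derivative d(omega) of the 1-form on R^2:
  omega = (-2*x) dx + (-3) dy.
d(omega) = 0

For a 1-form omega = sum_i f_i dx_i, the exterior derivative is
  d(omega) = sum_{i < j} (∂f_j/∂x_i - ∂f_i/∂x_j) dx_i ∧ dx_j.

Assembling: d(omega) = 0.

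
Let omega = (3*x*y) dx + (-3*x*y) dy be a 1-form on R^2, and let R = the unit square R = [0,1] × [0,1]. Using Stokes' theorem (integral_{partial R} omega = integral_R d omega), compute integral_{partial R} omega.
integral_(partial R) omega = -3

Stokes: integral_partial_R omega = integral_R d omega with d omega = (∂Q/∂x - ∂P/∂y) dx ∧ dy.
  ∂Q/∂x = -3*y
  ∂P/∂y = 3*x
  integrand = ∂Q/∂x - ∂P/∂y = -3*x - 3*y.
Integrating over R: integral_0^1 integral_0^1 (-3*x - 3*y) dx dy = -3.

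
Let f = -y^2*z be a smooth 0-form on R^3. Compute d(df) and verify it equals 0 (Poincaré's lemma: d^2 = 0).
d(df) = 0

Step 1: df = sum_i (∂f/∂x_i) dx_i = (0) dx + (-2*y*z) dy + (-y^2) dz.
Step 2: Apply d again. Using the 1-form formula, the coefficient of dx ∧ dy in d(df) is ∂^2 f/∂x ∂y - ∂^2 f/∂y ∂x = (0) - (0) = 0 (equality of mixed partials for smooth f).
Similarly for dx ∧ dz and dy ∧ dz — all coefficients vanish. So d(df) = 0.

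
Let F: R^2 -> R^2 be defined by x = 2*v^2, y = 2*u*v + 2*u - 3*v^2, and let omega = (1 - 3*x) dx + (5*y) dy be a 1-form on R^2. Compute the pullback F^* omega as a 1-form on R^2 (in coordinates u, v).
F^* omega = (20*u*v^2 + 40*u*v + 20*u - 30*v^3 - 30*v^2) du + (20*u^2*v + 20*u^2 - 90*u*v^2 - 60*u*v + 66*v^3 + 4*v) dv

Using F^*(f dg) = (f ∘ F) d(g ∘ F), substitute each coordinate x_i by F_i(u, v) in f_i, and replace dx_i by d F_i = (∂F_i/∂u) du + (∂F_i/∂v) dv.
  For the x component: f_1(F) = 1 - 6*v^2; d F_1 = (0) du + (4*v) dv
  For the y component: f_2(F) = 10*u*v + 10*u - 15*v^2; d F_2 = (2*v + 2) du + (2*u - 6*v) dv
Combining and collecting du, dv coefficients:
  coeff of du: 20*u*v^2 + 40*u*v + 20*u - 30*v^3 - 30*v^2
  coeff of dv: 20*u^2*v + 20*u^2 - 90*u*v^2 - 60*u*v + 66*v^3 + 4*v
F^* omega = (20*u*v^2 + 40*u*v + 20*u - 30*v^3 - 30*v^2) du + (20*u^2*v + 20*u^2 - 90*u*v^2 - 60*u*v + 66*v^3 + 4*v) dv.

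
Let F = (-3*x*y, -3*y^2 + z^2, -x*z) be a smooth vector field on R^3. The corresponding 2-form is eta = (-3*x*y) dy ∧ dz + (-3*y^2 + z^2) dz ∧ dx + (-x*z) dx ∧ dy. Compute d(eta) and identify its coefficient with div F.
d(eta) = (-x - 9*y) dx ∧ dy ∧ dz; div F = -x - 9*y

For a 2-form in R^3 of the form above, applying d gives a 3-form with coefficient ∂P/∂x + ∂Q/∂y + ∂R/∂z:
  ∂P/∂x = -3*y
  ∂Q/∂y = -6*y
  ∂R/∂z = -x
Sum = -x - 9*y, which is exactly div F.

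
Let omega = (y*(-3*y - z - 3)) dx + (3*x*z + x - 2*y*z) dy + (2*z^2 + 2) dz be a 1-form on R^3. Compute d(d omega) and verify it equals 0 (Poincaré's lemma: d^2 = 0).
d(d omega) = 0

Step 1: d omega = sum_{i<j} (∂f_j/∂x_i - ∂f_i/∂x_j) dx_i ∧ dx_j:
  coeff of dx ∧ dy: 6*y + 4*z + 4
  coeff of dx ∧ dz: y
  coeff of dy ∧ dz: -3*x + 2*y
Step 2: Apply d again to each 2-form coefficient. The only possible 3-form in R^3 is dx ∧ dy ∧ dz, with coefficient
  ∂(coeff of dy∧dz)/∂x - ∂(coeff of dx∧dz)/∂y + ∂(coeff of dx∧dy)/∂z
  = ∂/∂x (-3*x + 2*y) - ∂/∂y (y) + ∂/∂z (6*y + 4*z + 4).
Each of these terms simplifies to sums of mixed partials that cancel in pairs. The result is 0 (by equality of mixed partials for smooth functions — Schwarz / Clairaut).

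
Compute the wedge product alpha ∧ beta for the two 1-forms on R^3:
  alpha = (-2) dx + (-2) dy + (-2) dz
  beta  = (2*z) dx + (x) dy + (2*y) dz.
alpha ∧ beta = (-2*x + 4*z) dx ∧ dy + (-4*y + 4*z) dx ∧ dz + (2*x - 4*y) dy ∧ dz

Distribute the wedge, using dx_i ∧ dx_j = -dx_j ∧ dx_i and dx_i ∧ dx_i = 0. For each pair (i, j) with i < j, the coefficient of dx_i ∧ dx_j in alpha ∧ beta is (alpha_i * beta_j - alpha_j * beta_i). Collecting: alpha ∧ beta = (-2*x + 4*z) dx ∧ dy + (-4*y + 4*z) dx ∧ dz + (2*x - 4*y) dy ∧ dz.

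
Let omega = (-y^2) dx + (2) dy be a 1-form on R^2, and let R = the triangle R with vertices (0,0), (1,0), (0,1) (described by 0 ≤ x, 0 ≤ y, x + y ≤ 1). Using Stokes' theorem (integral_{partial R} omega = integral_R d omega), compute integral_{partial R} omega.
integral_(partial R) omega = 1/3

Stokes: integral_partial_R omega = integral_R d omega with d omega = (∂Q/∂x - ∂P/∂y) dx ∧ dy.
  ∂Q/∂x = 0
  ∂P/∂y = -2*y
  integrand = ∂Q/∂x - ∂P/∂y = 2*y.
Integrating over R: integral_0^1 integral_0^{1-x} (2*y) dy dx = 1/3.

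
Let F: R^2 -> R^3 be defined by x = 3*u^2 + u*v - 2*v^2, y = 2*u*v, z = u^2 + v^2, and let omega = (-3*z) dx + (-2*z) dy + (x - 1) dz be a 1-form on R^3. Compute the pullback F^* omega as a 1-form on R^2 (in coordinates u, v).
F^* omega = (-12*u^3 - 5*u^2*v - 22*u*v^2 - 2*u - 7*v^3) du + (-7*u^3 + 18*u^2*v - 5*u*v^2 + 8*v^3 - 2*v) dv

Using F^*(f dg) = (f ∘ F) d(g ∘ F), substitute each coordinate x_i by F_i(u, v) in f_i, and replace dx_i by d F_i = (∂F_i/∂u) du + (∂F_i/∂v) dv.
  For the x component: f_1(F) = -3*u^2 - 3*v^2; d F_1 = (6*u + v) du + (u - 4*v) dv
  For the y component: f_2(F) = -2*u^2 - 2*v^2; d F_2 = (2*v) du + (2*u) dv
  For the z component: f_3(F) = 3*u^2 + u*v - 2*v^2 - 1; d F_3 = (2*u) du + (2*v) dv
Combining and collecting du, dv coefficients:
  coeff of du: -12*u^3 - 5*u^2*v - 22*u*v^2 - 2*u - 7*v^3
  coeff of dv: -7*u^3 + 18*u^2*v - 5*u*v^2 + 8*v^3 - 2*v
F^* omega = (-12*u^3 - 5*u^2*v - 22*u*v^2 - 2*u - 7*v^3) du + (-7*u^3 + 18*u^2*v - 5*u*v^2 + 8*v^3 - 2*v) dv.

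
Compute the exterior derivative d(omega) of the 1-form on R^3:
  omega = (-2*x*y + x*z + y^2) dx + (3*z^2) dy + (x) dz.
d(omega) = (2*x - 2*y) dx ∧ dy + (1 - x) dx ∧ dz + (-6*z) dy ∧ dz

For a 1-form omega = sum_i f_i dx_i, the exterior derivative is
  d(omega) = sum_{i < j} (∂f_j/∂x_i - ∂f_i/∂x_j) dx_i ∧ dx_j.
  coefficient of dx ∧ dy: ∂f_2/∂x - ∂f_1/∂y = ∂(3*z^2)/∂x - ∂(-2*x*y + x*z + y^2)/∂y = 2*x - 2*y
  coefficient of dx ∧ dz: ∂f_3/∂x - ∂f_1/∂z = ∂(x)/∂x - ∂(-2*x*y + x*z + y^2)/∂z = 1 - x
  coefficient of dy ∧ dz: ∂f_3/∂y - ∂f_2/∂z = ∂(x)/∂y - ∂(3*z^2)/∂z = -6*z
Assembling: d(omega) = (2*x - 2*y) dx ∧ dy + (1 - x) dx ∧ dz + (-6*z) dy ∧ dz.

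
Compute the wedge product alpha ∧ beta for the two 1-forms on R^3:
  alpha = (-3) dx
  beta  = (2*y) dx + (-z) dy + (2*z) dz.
alpha ∧ beta = (3*z) dx ∧ dy + (-6*z) dx ∧ dz

Distribute the wedge, using dx_i ∧ dx_j = -dx_j ∧ dx_i and dx_i ∧ dx_i = 0. For each pair (i, j) with i < j, the coefficient of dx_i ∧ dx_j in alpha ∧ beta is (alpha_i * beta_j - alpha_j * beta_i). Collecting: alpha ∧ beta = (3*z) dx ∧ dy + (-6*z) dx ∧ dz.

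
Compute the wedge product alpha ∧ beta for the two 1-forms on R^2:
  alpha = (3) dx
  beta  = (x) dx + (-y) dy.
alpha ∧ beta = (-3*y) dx ∧ dy

Distribute the wedge, using dx_i ∧ dx_j = -dx_j ∧ dx_i and dx_i ∧ dx_i = 0. For each pair (i, j) with i < j, the coefficient of dx_i ∧ dx_j in alpha ∧ beta is (alpha_i * beta_j - alpha_j * beta_i). Collecting: alpha ∧ beta = (-3*y) dx ∧ dy.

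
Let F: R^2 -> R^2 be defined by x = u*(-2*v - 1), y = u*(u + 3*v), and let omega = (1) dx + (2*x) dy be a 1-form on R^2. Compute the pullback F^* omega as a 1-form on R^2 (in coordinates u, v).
F^* omega = (-8*u^2*v - 4*u^2 - 12*u*v^2 - 6*u*v - 2*v - 1) du + (2*u*(-6*u*v - 3*u - 1)) dv

Using F^*(f dg) = (f ∘ F) d(g ∘ F), substitute each coordinate x_i by F_i(u, v) in f_i, and replace dx_i by d F_i = (∂F_i/∂u) du + (∂F_i/∂v) dv.
  For the x component: f_1(F) = 1; d F_1 = (-2*v - 1) du + (-2*u) dv
  For the y component: f_2(F) = 2*u*(-2*v - 1); d F_2 = (2*u + 3*v) du + (3*u) dv
Combining and collecting du, dv coefficients:
  coeff of du: -8*u^2*v - 4*u^2 - 12*u*v^2 - 6*u*v - 2*v - 1
  coeff of dv: 2*u*(-6*u*v - 3*u - 1)
F^* omega = (-8*u^2*v - 4*u^2 - 12*u*v^2 - 6*u*v - 2*v - 1) du + (2*u*(-6*u*v - 3*u - 1)) dv.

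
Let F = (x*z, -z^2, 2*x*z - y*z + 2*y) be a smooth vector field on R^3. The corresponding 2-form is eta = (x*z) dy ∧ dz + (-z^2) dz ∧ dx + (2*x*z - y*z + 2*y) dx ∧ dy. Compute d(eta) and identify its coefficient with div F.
d(eta) = (2*x - y + z) dx ∧ dy ∧ dz; div F = 2*x - y + z

For a 2-form in R^3 of the form above, applying d gives a 3-form with coefficient ∂P/∂x + ∂Q/∂y + ∂R/∂z:
  ∂P/∂x = z
  ∂Q/∂y = 0
  ∂R/∂z = 2*x - y
Sum = 2*x - y + z, which is exactly div F.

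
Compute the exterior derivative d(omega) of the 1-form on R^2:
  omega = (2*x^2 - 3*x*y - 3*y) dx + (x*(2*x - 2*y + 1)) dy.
d(omega) = (7*x - 2*y + 4) dx ∧ dy

For a 1-form omega = sum_i f_i dx_i, the exterior derivative is
  d(omega) = sum_{i < j} (∂f_j/∂x_i - ∂f_i/∂x_j) dx_i ∧ dx_j.
  coefficient of dx ∧ dy: ∂f_2/∂x - ∂f_1/∂y = ∂(x*(2*x - 2*y + 1))/∂x - ∂(2*x^2 - 3*x*y - 3*y)/∂y = 7*x - 2*y + 4
Assembling: d(omega) = (7*x - 2*y + 4) dx ∧ dy.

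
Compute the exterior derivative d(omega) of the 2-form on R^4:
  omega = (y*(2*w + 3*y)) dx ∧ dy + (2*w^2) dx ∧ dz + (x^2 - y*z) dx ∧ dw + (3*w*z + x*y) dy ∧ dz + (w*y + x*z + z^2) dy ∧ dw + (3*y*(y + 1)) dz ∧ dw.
d(omega) = (2*y + 2*z) dx ∧ dy ∧ dw + (4*w + y) dx ∧ dz ∧ dw + (y) dx ∧ dy ∧ dz + (-x + 6*y + z + 3) dy ∧ dz ∧ dw

For a 2-form omega = sum_{i<j} g_{ij} dx_i ∧ dx_j, the exterior derivative is
  d(omega) = sum_{i<j} d(g_{ij}) ∧ dx_i ∧ dx_j = sum_{i<j, k} (∂g_{ij}/∂x_k) dx_k ∧ dx_i ∧ dx_j.
Expand each term, using dx_k ∧ dx_i ∧ dx_j = sgn(permutation) dx_{(a)} ∧ dx_{(b)} ∧ dx_{(c)} with (a < b < c) sorted:
  d(y*(2*w + 3*y)) includes (∂/∂w)(y*(2*w + 3*y)) dw = (2*y) dw, which multiplied by dx ∧ dy gives (2*y) dx ∧ dy ∧ dw
  d(2*w^2) includes (∂/∂w)(2*w^2) dw = (4*w) dw, which multiplied by dx ∧ dz gives (4*w) dx ∧ dz ∧ dw
  d(x^2 - y*z) includes (∂/∂y)(x^2 - y*z) dy = (-z) dy, which multiplied by dx ∧ dw gives (z) dx ∧ dy ∧ dw
  d(x^2 - y*z) includes (∂/∂z)(x^2 - y*z) dz = (-y) dz, which multiplied by dx ∧ dw gives (y) dx ∧ dz ∧ dw
  d(3*w*z + x*y) includes (∂/∂x)(3*w*z + x*y) dx = (y) dx, which multiplied by dy ∧ dz gives (y) dx ∧ dy ∧ dz
  d(3*w*z + x*y) includes (∂/∂w)(3*w*z + x*y) dw = (3*z) dw, which multiplied by dy ∧ dz gives (3*z) dy ∧ dz ∧ dw
  d(w*y + x*z + z^2) includes (∂/∂x)(w*y + x*z + z^2) dx = (z) dx, which multiplied by dy ∧ dw gives (z) dx ∧ dy ∧ dw
  d(w*y + x*z + z^2) includes (∂/∂z)(w*y + x*z + z^2) dz = (x + 2*z) dz, which multiplied by dy ∧ dw gives (-x - 2*z) dy ∧ dz ∧ dw
  d(3*y*(y + 1)) includes (∂/∂y)(3*y*(y + 1)) dy = (6*y + 3) dy, which multiplied by dz ∧ dw gives (6*y + 3) dy ∧ dz ∧ dw
Collecting like 3-forms: d(omega) = (2*y + 2*z) dx ∧ dy ∧ dw + (4*w + y) dx ∧ dz ∧ dw + (y) dx ∧ dy ∧ dz + (-x + 6*y + z + 3) dy ∧ dz ∧ dw.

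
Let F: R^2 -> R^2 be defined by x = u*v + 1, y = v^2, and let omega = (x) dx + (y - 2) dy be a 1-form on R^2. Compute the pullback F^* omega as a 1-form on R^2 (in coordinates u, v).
F^* omega = (v*(u*v + 1)) du + (u^2*v + u + 2*v^3 - 4*v) dv

Using F^*(f dg) = (f ∘ F) d(g ∘ F), substitute each coordinate x_i by F_i(u, v) in f_i, and replace dx_i by d F_i = (∂F_i/∂u) du + (∂F_i/∂v) dv.
  For the x component: f_1(F) = u*v + 1; d F_1 = (v) du + (u) dv
  For the y component: f_2(F) = v^2 - 2; d F_2 = (0) du + (2*v) dv
Combining and collecting du, dv coefficients:
  coeff of du: v*(u*v + 1)
  coeff of dv: u^2*v + u + 2*v^3 - 4*v
F^* omega = (v*(u*v + 1)) du + (u^2*v + u + 2*v^3 - 4*v) dv.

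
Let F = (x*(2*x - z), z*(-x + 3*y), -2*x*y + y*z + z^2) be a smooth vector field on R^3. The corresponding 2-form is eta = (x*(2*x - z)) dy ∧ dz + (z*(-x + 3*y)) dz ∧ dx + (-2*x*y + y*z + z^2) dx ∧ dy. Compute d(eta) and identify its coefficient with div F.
d(eta) = (4*x + y + 4*z) dx ∧ dy ∧ dz; div F = 4*x + y + 4*z

For a 2-form in R^3 of the form above, applying d gives a 3-form with coefficient ∂P/∂x + ∂Q/∂y + ∂R/∂z:
  ∂P/∂x = 4*x - z
  ∂Q/∂y = 3*z
  ∂R/∂z = y + 2*z
Sum = 4*x + y + 4*z, which is exactly div F.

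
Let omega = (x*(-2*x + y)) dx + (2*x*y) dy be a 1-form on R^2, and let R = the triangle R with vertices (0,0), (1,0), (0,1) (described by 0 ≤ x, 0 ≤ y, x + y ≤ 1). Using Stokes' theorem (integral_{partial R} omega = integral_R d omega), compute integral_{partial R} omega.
integral_(partial R) omega = 1/6

Stokes: integral_partial_R omega = integral_R d omega with d omega = (∂Q/∂x - ∂P/∂y) dx ∧ dy.
  ∂Q/∂x = 2*y
  ∂P/∂y = x
  integrand = ∂Q/∂x - ∂P/∂y = -x + 2*y.
Integrating over R: integral_0^1 integral_0^{1-x} (-x + 2*y) dy dx = 1/6.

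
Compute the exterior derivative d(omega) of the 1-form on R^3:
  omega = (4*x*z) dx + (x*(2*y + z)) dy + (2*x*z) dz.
d(omega) = (2*y + z) dx ∧ dy + (-4*x + 2*z) dx ∧ dz + (-x) dy ∧ dz

For a 1-form omega = sum_i f_i dx_i, the exterior derivative is
  d(omega) = sum_{i < j} (∂f_j/∂x_i - ∂f_i/∂x_j) dx_i ∧ dx_j.
  coefficient of dx ∧ dy: ∂f_2/∂x - ∂f_1/∂y = ∂(x*(2*y + z))/∂x - ∂(4*x*z)/∂y = 2*y + z
  coefficient of dx ∧ dz: ∂f_3/∂x - ∂f_1/∂z = ∂(2*x*z)/∂x - ∂(4*x*z)/∂z = -4*x + 2*z
  coefficient of dy ∧ dz: ∂f_3/∂y - ∂f_2/∂z = ∂(2*x*z)/∂y - ∂(x*(2*y + z))/∂z = -x
Assembling: d(omega) = (2*y + z) dx ∧ dy + (-4*x + 2*z) dx ∧ dz + (-x) dy ∧ dz.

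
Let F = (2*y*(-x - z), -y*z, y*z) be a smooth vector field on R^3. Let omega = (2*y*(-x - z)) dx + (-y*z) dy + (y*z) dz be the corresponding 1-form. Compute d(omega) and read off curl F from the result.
d(omega) = (y + z) dy ∧ dz + (-2*y) dz ∧ dx + (2*x + 2*z) dx ∧ dy; curl F = (y + z, -2*y, 2*x + 2*z)

d omega = sum_{i<j} (∂f_j/∂x_i - ∂f_i/∂x_j) dx_i ∧ dx_j. Under the identification (dy ∧ dz, dz ∧ dx, dx ∧ dy) ↔ (e_x, e_y, e_z), the coefficients are exactly the components of curl F. Compute:
  ∂R/∂y - ∂Q/∂z = (z) - (-y) = y + z
  ∂P/∂z - ∂R/∂x = (-2*y) - (0) = -2*y
  ∂Q/∂x - ∂P/∂y = (0) - (-2*x - 2*z) = 2*x + 2*z.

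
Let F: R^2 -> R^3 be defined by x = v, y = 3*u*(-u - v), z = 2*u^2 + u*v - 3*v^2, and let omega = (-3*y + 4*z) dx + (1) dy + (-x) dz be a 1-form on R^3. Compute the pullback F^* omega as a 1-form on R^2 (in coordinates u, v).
F^* omega = (-4*u*v - 6*u - v^2 - 3*v) du + (17*u^2 + 12*u*v - 3*u - 6*v^2) dv

Using F^*(f dg) = (f ∘ F) d(g ∘ F), substitute each coordinate x_i by F_i(u, v) in f_i, and replace dx_i by d F_i = (∂F_i/∂u) du + (∂F_i/∂v) dv.
  For the x component: f_1(F) = 17*u^2 + 13*u*v - 12*v^2; d F_1 = (0) du + (1) dv
  For the y component: f_2(F) = 1; d F_2 = (-6*u - 3*v) du + (-3*u) dv
  For the z component: f_3(F) = -v; d F_3 = (4*u + v) du + (u - 6*v) dv
Combining and collecting du, dv coefficients:
  coeff of du: -4*u*v - 6*u - v^2 - 3*v
  coeff of dv: 17*u^2 + 12*u*v - 3*u - 6*v^2
F^* omega = (-4*u*v - 6*u - v^2 - 3*v) du + (17*u^2 + 12*u*v - 3*u - 6*v^2) dv.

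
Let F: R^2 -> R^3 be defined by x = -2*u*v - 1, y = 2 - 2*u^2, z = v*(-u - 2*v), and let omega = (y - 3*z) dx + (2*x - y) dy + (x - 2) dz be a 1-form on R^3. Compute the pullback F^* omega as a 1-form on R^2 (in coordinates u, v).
F^* omega = (-8*u^3 + 20*u^2*v - 4*u*v^2 + 16*u - 12*v^3 - v) du + (4*u^3 - 4*u^2*v - 4*u*v^2 - u + 12*v) dv

Using F^*(f dg) = (f ∘ F) d(g ∘ F), substitute each coordinate x_i by F_i(u, v) in f_i, and replace dx_i by d F_i = (∂F_i/∂u) du + (∂F_i/∂v) dv.
  For the x component: f_1(F) = -2*u^2 + 3*u*v + 6*v^2 + 2; d F_1 = (-2*v) du + (-2*u) dv
  For the y component: f_2(F) = 2*u^2 - 4*u*v - 4; d F_2 = (-4*u) du + (0) dv
  For the z component: f_3(F) = -2*u*v - 3; d F_3 = (-v) du + (-u - 4*v) dv
Combining and collecting du, dv coefficients:
  coeff of du: -8*u^3 + 20*u^2*v - 4*u*v^2 + 16*u - 12*v^3 - v
  coeff of dv: 4*u^3 - 4*u^2*v - 4*u*v^2 - u + 12*v
F^* omega = (-8*u^3 + 20*u^2*v - 4*u*v^2 + 16*u - 12*v^3 - v) du + (4*u^3 - 4*u^2*v - 4*u*v^2 - u + 12*v) dv.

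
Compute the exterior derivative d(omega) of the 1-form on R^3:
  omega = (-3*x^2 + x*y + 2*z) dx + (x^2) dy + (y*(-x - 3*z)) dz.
d(omega) = (x) dx ∧ dy + (-y - 2) dx ∧ dz + (-x - 3*z) dy ∧ dz

For a 1-form omega = sum_i f_i dx_i, the exterior derivative is
  d(omega) = sum_{i < j} (∂f_j/∂x_i - ∂f_i/∂x_j) dx_i ∧ dx_j.
  coefficient of dx ∧ dy: ∂f_2/∂x - ∂f_1/∂y = ∂(x^2)/∂x - ∂(-3*x^2 + x*y + 2*z)/∂y = x
  coefficient of dx ∧ dz: ∂f_3/∂x - ∂f_1/∂z = ∂(y*(-x - 3*z))/∂x - ∂(-3*x^2 + x*y + 2*z)/∂z = -y - 2
  coefficient of dy ∧ dz: ∂f_3/∂y - ∂f_2/∂z = ∂(y*(-x - 3*z))/∂y - ∂(x^2)/∂z = -x - 3*z
Assembling: d(omega) = (x) dx ∧ dy + (-y - 2) dx ∧ dz + (-x - 3*z) dy ∧ dz.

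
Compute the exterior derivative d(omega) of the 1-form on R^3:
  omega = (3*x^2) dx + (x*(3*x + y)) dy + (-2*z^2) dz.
d(omega) = (6*x + y) dx ∧ dy

For a 1-form omega = sum_i f_i dx_i, the exterior derivative is
  d(omega) = sum_{i < j} (∂f_j/∂x_i - ∂f_i/∂x_j) dx_i ∧ dx_j.
  coefficient of dx ∧ dy: ∂f_2/∂x - ∂f_1/∂y = ∂(x*(3*x + y))/∂x - ∂(3*x^2)/∂y = 6*x + y
Assembling: d(omega) = (6*x + y) dx ∧ dy.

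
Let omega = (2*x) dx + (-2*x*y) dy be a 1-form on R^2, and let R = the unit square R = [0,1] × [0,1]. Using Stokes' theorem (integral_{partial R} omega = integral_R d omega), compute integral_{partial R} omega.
integral_(partial R) omega = -1

Stokes: integral_partial_R omega = integral_R d omega with d omega = (∂Q/∂x - ∂P/∂y) dx ∧ dy.
  ∂Q/∂x = -2*y
  ∂P/∂y = 0
  integrand = ∂Q/∂x - ∂P/∂y = -2*y.
Integrating over R: integral_0^1 integral_0^1 (-2*y) dx dy = -1.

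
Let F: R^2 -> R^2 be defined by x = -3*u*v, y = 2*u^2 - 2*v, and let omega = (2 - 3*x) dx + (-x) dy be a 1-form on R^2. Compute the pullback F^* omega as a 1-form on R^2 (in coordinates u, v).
F^* omega = (3*v*(4*u^2 - 9*u*v - 2)) du + (3*u*(-9*u*v - 2*v - 2)) dv

Using F^*(f dg) = (f ∘ F) d(g ∘ F), substitute each coordinate x_i by F_i(u, v) in f_i, and replace dx_i by d F_i = (∂F_i/∂u) du + (∂F_i/∂v) dv.
  For the x component: f_1(F) = 9*u*v + 2; d F_1 = (-3*v) du + (-3*u) dv
  For the y component: f_2(F) = 3*u*v; d F_2 = (4*u) du + (-2) dv
Combining and collecting du, dv coefficients:
  coeff of du: 3*v*(4*u^2 - 9*u*v - 2)
  coeff of dv: 3*u*(-9*u*v - 2*v - 2)
F^* omega = (3*v*(4*u^2 - 9*u*v - 2)) du + (3*u*(-9*u*v - 2*v - 2)) dv.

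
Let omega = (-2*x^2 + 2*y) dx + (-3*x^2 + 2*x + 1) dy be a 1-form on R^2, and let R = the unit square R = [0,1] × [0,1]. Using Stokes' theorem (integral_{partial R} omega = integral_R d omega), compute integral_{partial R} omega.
integral_(partial R) omega = -3

Stokes: integral_partial_R omega = integral_R d omega with d omega = (∂Q/∂x - ∂P/∂y) dx ∧ dy.
  ∂Q/∂x = 2 - 6*x
  ∂P/∂y = 2
  integrand = ∂Q/∂x - ∂P/∂y = -6*x.
Integrating over R: integral_0^1 integral_0^1 (-6*x) dx dy = -3.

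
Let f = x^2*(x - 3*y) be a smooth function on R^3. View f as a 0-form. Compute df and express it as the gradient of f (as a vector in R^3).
df = (3*x*(x - 2*y)) dx + (-3*x^2) dy + (0) dz; grad f = (3*x*(x - 2*y), -3*x^2, 0)

For a 0-form f, d f = (∂f/∂x) dx + (∂f/∂y) dy + (∂f/∂z) dz. The components of the vector representation are exactly the entries of grad f in Cartesian coordinates:
  ∂f/∂x = 3*x*(x - 2*y)
  ∂f/∂y = -3*x^2
  ∂f/∂z = 0.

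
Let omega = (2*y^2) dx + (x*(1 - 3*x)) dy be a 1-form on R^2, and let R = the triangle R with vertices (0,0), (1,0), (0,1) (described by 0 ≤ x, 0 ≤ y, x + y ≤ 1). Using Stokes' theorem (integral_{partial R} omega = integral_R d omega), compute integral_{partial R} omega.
integral_(partial R) omega = -7/6

Stokes: integral_partial_R omega = integral_R d omega with d omega = (∂Q/∂x - ∂P/∂y) dx ∧ dy.
  ∂Q/∂x = 1 - 6*x
  ∂P/∂y = 4*y
  integrand = ∂Q/∂x - ∂P/∂y = -6*x - 4*y + 1.
Integrating over R: integral_0^1 integral_0^{1-x} (-6*x - 4*y + 1) dy dx = -7/6.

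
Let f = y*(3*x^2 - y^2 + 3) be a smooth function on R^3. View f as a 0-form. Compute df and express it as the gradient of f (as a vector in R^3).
df = (6*x*y) dx + (3*x^2 - 3*y^2 + 3) dy + (0) dz; grad f = (6*x*y, 3*x^2 - 3*y^2 + 3, 0)

For a 0-form f, d f = (∂f/∂x) dx + (∂f/∂y) dy + (∂f/∂z) dz. The components of the vector representation are exactly the entries of grad f in Cartesian coordinates:
  ∂f/∂x = 6*x*y
  ∂f/∂y = 3*x^2 - 3*y^2 + 3
  ∂f/∂z = 0.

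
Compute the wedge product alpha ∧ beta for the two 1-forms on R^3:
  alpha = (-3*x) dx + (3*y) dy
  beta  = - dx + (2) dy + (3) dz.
alpha ∧ beta = (-6*x + 3*y) dx ∧ dy + (-9*x) dx ∧ dz + (9*y) dy ∧ dz

Distribute the wedge, using dx_i ∧ dx_j = -dx_j ∧ dx_i and dx_i ∧ dx_i = 0. For each pair (i, j) with i < j, the coefficient of dx_i ∧ dx_j in alpha ∧ beta is (alpha_i * beta_j - alpha_j * beta_i). Collecting: alpha ∧ beta = (-6*x + 3*y) dx ∧ dy + (-9*x) dx ∧ dz + (9*y) dy ∧ dz.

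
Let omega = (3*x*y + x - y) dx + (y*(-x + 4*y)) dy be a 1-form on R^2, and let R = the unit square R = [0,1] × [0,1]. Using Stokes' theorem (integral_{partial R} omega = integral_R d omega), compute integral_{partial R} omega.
integral_(partial R) omega = -1

Stokes: integral_partial_R omega = integral_R d omega with d omega = (∂Q/∂x - ∂P/∂y) dx ∧ dy.
  ∂Q/∂x = -y
  ∂P/∂y = 3*x - 1
  integrand = ∂Q/∂x - ∂P/∂y = -3*x - y + 1.
Integrating over R: integral_0^1 integral_0^1 (-3*x - y + 1) dx dy = -1.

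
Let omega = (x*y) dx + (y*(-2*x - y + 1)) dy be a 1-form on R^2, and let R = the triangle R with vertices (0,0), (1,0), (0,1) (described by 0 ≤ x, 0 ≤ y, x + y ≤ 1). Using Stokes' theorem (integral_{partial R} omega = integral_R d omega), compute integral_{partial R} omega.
integral_(partial R) omega = -1/2

Stokes: integral_partial_R omega = integral_R d omega with d omega = (∂Q/∂x - ∂P/∂y) dx ∧ dy.
  ∂Q/∂x = -2*y
  ∂P/∂y = x
  integrand = ∂Q/∂x - ∂P/∂y = -x - 2*y.
Integrating over R: integral_0^1 integral_0^{1-x} (-x - 2*y) dy dx = -1/2.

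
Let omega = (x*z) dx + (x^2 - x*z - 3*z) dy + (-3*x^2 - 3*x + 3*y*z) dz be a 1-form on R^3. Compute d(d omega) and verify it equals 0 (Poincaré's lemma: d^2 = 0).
d(d omega) = 0

Step 1: d omega = sum_{i<j} (∂f_j/∂x_i - ∂f_i/∂x_j) dx_i ∧ dx_j:
  coeff of dx ∧ dy: 2*x - z
  coeff of dx ∧ dz: -7*x - 3
  coeff of dy ∧ dz: x + 3*z + 3
Step 2: Apply d again to each 2-form coefficient. The only possible 3-form in R^3 is dx ∧ dy ∧ dz, with coefficient
  ∂(coeff of dy∧dz)/∂x - ∂(coeff of dx∧dz)/∂y + ∂(coeff of dx∧dy)/∂z
  = ∂/∂x (x + 3*z + 3) - ∂/∂y (-7*x - 3) + ∂/∂z (2*x - z).
Each of these terms simplifies to sums of mixed partials that cancel in pairs. The result is 0 (by equality of mixed partials for smooth functions — Schwarz / Clairaut).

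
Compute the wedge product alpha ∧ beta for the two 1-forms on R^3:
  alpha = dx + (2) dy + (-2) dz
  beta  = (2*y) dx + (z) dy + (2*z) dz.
alpha ∧ beta = (-4*y + z) dx ∧ dy + (4*y + 2*z) dx ∧ dz + (6*z) dy ∧ dz

Distribute the wedge, using dx_i ∧ dx_j = -dx_j ∧ dx_i and dx_i ∧ dx_i = 0. For each pair (i, j) with i < j, the coefficient of dx_i ∧ dx_j in alpha ∧ beta is (alpha_i * beta_j - alpha_j * beta_i). Collecting: alpha ∧ beta = (-4*y + z) dx ∧ dy + (4*y + 2*z) dx ∧ dz + (6*z) dy ∧ dz.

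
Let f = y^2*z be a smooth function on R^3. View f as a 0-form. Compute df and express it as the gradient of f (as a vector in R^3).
df = (0) dx + (2*y*z) dy + (y^2) dz; grad f = (0, 2*y*z, y^2)

For a 0-form f, d f = (∂f/∂x) dx + (∂f/∂y) dy + (∂f/∂z) dz. The components of the vector representation are exactly the entries of grad f in Cartesian coordinates:
  ∂f/∂x = 0
  ∂f/∂y = 2*y*z
  ∂f/∂z = y^2.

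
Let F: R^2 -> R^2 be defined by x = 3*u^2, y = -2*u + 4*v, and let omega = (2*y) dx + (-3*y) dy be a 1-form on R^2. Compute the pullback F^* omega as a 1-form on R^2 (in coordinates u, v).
F^* omega = (-24*u^2 + 48*u*v - 12*u + 24*v) du + (24*u - 48*v) dv

Using F^*(f dg) = (f ∘ F) d(g ∘ F), substitute each coordinate x_i by F_i(u, v) in f_i, and replace dx_i by d F_i = (∂F_i/∂u) du + (∂F_i/∂v) dv.
  For the x component: f_1(F) = -4*u + 8*v; d F_1 = (6*u) du + (0) dv
  For the y component: f_2(F) = 6*u - 12*v; d F_2 = (-2) du + (4) dv
Combining and collecting du, dv coefficients:
  coeff of du: -24*u^2 + 48*u*v - 12*u + 24*v
  coeff of dv: 24*u - 48*v
F^* omega = (-24*u^2 + 48*u*v - 12*u + 24*v) du + (24*u - 48*v) dv.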